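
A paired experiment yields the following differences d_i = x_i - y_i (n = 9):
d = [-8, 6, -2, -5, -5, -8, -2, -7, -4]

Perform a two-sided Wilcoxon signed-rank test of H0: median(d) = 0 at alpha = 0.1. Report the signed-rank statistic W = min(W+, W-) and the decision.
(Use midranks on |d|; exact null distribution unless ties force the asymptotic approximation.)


Step 1: Drop any zero differences (none here) and take |d_i|.
|d| = [8, 6, 2, 5, 5, 8, 2, 7, 4]
Step 2: Midrank |d_i| (ties get averaged ranks).
ranks: |8|->8.5, |6|->6, |2|->1.5, |5|->4.5, |5|->4.5, |8|->8.5, |2|->1.5, |7|->7, |4|->3
Step 3: Attach original signs; sum ranks with positive sign and with negative sign.
W+ = 6 = 6
W- = 8.5 + 1.5 + 4.5 + 4.5 + 8.5 + 1.5 + 7 + 3 = 39
(Check: W+ + W- = 45 should equal n(n+1)/2 = 45.)
Step 4: Test statistic W = min(W+, W-) = 6.
Step 5: Ties in |d|, so use the tie-corrected normal approximation.
        E[W] = n(n+1)/4 = 9*10/4 = 22.5.
        Tie groups: |d|=2 (t=2), |d|=5 (t=2), |d|=8 (t=2); sum(t^3 - t) = 18.
        Var[W] = n(n+1)(2n+1)/24 - sum(t^3-t)/48 = 1710/24 - 18/48 = 70.875.
        z = (W - E[W]) / sqrt(Var[W]) = (6 - 22.5) / 8.4187 = -1.9599.
        Two-sided p = 2*Phi(z) = 0.050006.
Step 6: alpha = 0.1. reject H0.

W+ = 6, W- = 39, W = min = 6, p = 0.050006, reject H0.


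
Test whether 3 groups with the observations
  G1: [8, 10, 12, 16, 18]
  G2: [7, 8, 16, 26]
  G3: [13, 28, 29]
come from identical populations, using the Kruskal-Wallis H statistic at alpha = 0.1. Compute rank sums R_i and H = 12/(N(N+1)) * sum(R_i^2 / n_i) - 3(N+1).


Step 1: Combine all N = 12 observations and assign midranks.
sorted (value, group, rank): (7,G2,1), (8,G1,2.5), (8,G2,2.5), (10,G1,4), (12,G1,5), (13,G3,6), (16,G1,7.5), (16,G2,7.5), (18,G1,9), (26,G2,10), (28,G3,11), (29,G3,12)
Step 2: Sum ranks within each group.
R_1 = 28 (n_1 = 5)
R_2 = 21 (n_2 = 4)
R_3 = 29 (n_3 = 3)
Step 3: H = 12/(N(N+1)) * sum(R_i^2/n_i) - 3(N+1)
     = 12/(12*13) * (28^2/5 + 21^2/4 + 29^2/3) - 3*13
     = 0.076923 * 547.383 - 39
     = 3.106410.
Step 4: Ties present; correction factor C = 1 - 12/(12^3 - 12) = 0.993007. Corrected H = 3.106410 / 0.993007 = 3.128286.
Step 5: Under H0, H ~ chi^2(2); p-value = 0.209267.
Step 6: alpha = 0.1. fail to reject H0.

H = 3.1283, df = 2, p = 0.209267, fail to reject H0.


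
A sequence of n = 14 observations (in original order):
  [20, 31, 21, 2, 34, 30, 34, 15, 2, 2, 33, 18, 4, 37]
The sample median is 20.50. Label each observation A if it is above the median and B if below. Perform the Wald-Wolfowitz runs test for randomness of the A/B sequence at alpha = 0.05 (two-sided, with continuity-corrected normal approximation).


Step 1: Compute median = 20.50; label A = above, B = below.
Labels in order: BAABAAABBBABBA  (n_A = 7, n_B = 7)
Step 2: Count runs R = 8.
Step 3: Under H0 (random ordering), E[R] = 2*n_A*n_B/(n_A+n_B) + 1 = 2*7*7/14 + 1 = 8.0000.
        Var[R] = 2*n_A*n_B*(2*n_A*n_B - n_A - n_B) / ((n_A+n_B)^2 * (n_A+n_B-1)) = 8232/2548 = 3.2308.
        SD[R] = 1.7974.
Step 4: R = E[R], so z = 0 with no continuity correction.
Step 5: Two-sided p-value via normal approximation = 2*(1 - Phi(|z|)) = 1.000000.
Step 6: alpha = 0.05. fail to reject H0.

R = 8, z = 0.0000, p = 1.000000, fail to reject H0.


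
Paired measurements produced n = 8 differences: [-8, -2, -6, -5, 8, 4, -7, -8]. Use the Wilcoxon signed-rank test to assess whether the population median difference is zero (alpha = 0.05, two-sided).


Step 1: Drop any zero differences (none here) and take |d_i|.
|d| = [8, 2, 6, 5, 8, 4, 7, 8]
Step 2: Midrank |d_i| (ties get averaged ranks).
ranks: |8|->7, |2|->1, |6|->4, |5|->3, |8|->7, |4|->2, |7|->5, |8|->7
Step 3: Attach original signs; sum ranks with positive sign and with negative sign.
W+ = 7 + 2 = 9
W- = 7 + 1 + 4 + 3 + 5 + 7 = 27
(Check: W+ + W- = 36 should equal n(n+1)/2 = 36.)
Step 4: Test statistic W = min(W+, W-) = 9.
Step 5: Ties in |d|, so use the tie-corrected normal approximation.
        E[W] = n(n+1)/4 = 8*9/4 = 18.
        Tie groups: |d|=8 (t=3); sum(t^3 - t) = 24.
        Var[W] = n(n+1)(2n+1)/24 - sum(t^3-t)/48 = 1224/24 - 24/48 = 50.5.
        z = (W - E[W]) / sqrt(Var[W]) = (9 - 18) / 7.1063 = -1.2665.
        Two-sided p = 2*Phi(z) = 0.205343.
Step 6: alpha = 0.05. fail to reject H0.

W+ = 9, W- = 27, W = min = 9, p = 0.205343, fail to reject H0.


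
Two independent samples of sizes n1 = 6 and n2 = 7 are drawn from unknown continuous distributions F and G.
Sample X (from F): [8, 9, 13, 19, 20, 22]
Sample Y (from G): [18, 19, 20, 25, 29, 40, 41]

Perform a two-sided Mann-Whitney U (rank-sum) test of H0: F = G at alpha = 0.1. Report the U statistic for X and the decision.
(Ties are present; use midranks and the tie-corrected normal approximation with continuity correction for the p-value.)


Step 1: Combine and sort all 13 observations; assign midranks.
sorted (value, group): (8,X), (9,X), (13,X), (18,Y), (19,X), (19,Y), (20,X), (20,Y), (22,X), (25,Y), (29,Y), (40,Y), (41,Y)
ranks: 8->1, 9->2, 13->3, 18->4, 19->5.5, 19->5.5, 20->7.5, 20->7.5, 22->9, 25->10, 29->11, 40->12, 41->13
Step 2: Rank sum for X: R1 = 1 + 2 + 3 + 5.5 + 7.5 + 9 = 28.
Step 3: U_X = R1 - n1(n1+1)/2 = 28 - 6*7/2 = 28 - 21 = 7.
       U_Y = n1*n2 - U_X = 42 - 7 = 35.
Step 4: Ties are present, so use the tie-corrected normal approximation (with continuity correction) for the p-value.
Step 5: p-value = 0.053126; compare to alpha = 0.1. reject H0.

U_X = 7, p = 0.053126, reject H0 at alpha = 0.1.


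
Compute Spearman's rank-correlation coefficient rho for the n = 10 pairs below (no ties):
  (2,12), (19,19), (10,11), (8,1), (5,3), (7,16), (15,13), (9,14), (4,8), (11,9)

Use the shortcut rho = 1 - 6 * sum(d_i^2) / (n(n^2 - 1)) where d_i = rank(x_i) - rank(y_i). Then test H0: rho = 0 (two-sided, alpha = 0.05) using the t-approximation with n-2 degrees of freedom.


Step 1: Rank x and y separately (midranks; no ties here).
rank(x): 2->1, 19->10, 10->7, 8->5, 5->3, 7->4, 15->9, 9->6, 4->2, 11->8
rank(y): 12->6, 19->10, 11->5, 1->1, 3->2, 16->9, 13->7, 14->8, 8->3, 9->4
Step 2: d_i = R_x(i) - R_y(i); compute d_i^2.
  (1-6)^2=25, (10-10)^2=0, (7-5)^2=4, (5-1)^2=16, (3-2)^2=1, (4-9)^2=25, (9-7)^2=4, (6-8)^2=4, (2-3)^2=1, (8-4)^2=16
sum(d^2) = 96.
Step 3: rho = 1 - 6*96 / (10*(10^2 - 1)) = 1 - 576/990 = 0.418182.
Step 4: Under H0, t = rho * sqrt((n-2)/(1-rho^2)) = 1.3021 ~ t(8).
Step 5: Two-sided p-value from the t-distribution with 8 df = 0.229113.
Step 6: alpha = 0.05. fail to reject H0.

rho = 0.4182, p = 0.229113, fail to reject H0 at alpha = 0.05.


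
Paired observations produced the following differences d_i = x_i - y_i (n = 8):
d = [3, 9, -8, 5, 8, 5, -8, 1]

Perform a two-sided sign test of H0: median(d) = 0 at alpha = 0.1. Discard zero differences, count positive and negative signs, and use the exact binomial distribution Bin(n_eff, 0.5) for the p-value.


Step 1: Discard zero differences. Original n = 8; n_eff = number of nonzero differences = 8.
Nonzero differences (with sign): +3, +9, -8, +5, +8, +5, -8, +1
Step 2: Count signs: positive = 6, negative = 2.
Step 3: Under H0: P(positive) = 0.5, so the number of positives S ~ Bin(8, 0.5).
Step 4: Two-sided exact p-value = sum of Bin(8,0.5) probabilities at or below the observed probability = 0.289062.
Step 5: alpha = 0.1. fail to reject H0.

n_eff = 8, pos = 6, neg = 2, p = 0.289062, fail to reject H0.


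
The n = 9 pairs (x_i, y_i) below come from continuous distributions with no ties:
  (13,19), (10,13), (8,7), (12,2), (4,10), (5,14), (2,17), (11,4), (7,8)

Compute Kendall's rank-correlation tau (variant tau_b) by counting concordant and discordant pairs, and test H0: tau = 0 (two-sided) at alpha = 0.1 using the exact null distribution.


Step 1: Enumerate the 36 unordered pairs (i,j) with i<j and classify each by sign(x_j-x_i) * sign(y_j-y_i).
  (1,2):dx=-3,dy=-6->C; (1,3):dx=-5,dy=-12->C; (1,4):dx=-1,dy=-17->C; (1,5):dx=-9,dy=-9->C
  (1,6):dx=-8,dy=-5->C; (1,7):dx=-11,dy=-2->C; (1,8):dx=-2,dy=-15->C; (1,9):dx=-6,dy=-11->C
  (2,3):dx=-2,dy=-6->C; (2,4):dx=+2,dy=-11->D; (2,5):dx=-6,dy=-3->C; (2,6):dx=-5,dy=+1->D
  (2,7):dx=-8,dy=+4->D; (2,8):dx=+1,dy=-9->D; (2,9):dx=-3,dy=-5->C; (3,4):dx=+4,dy=-5->D
  (3,5):dx=-4,dy=+3->D; (3,6):dx=-3,dy=+7->D; (3,7):dx=-6,dy=+10->D; (3,8):dx=+3,dy=-3->D
  (3,9):dx=-1,dy=+1->D; (4,5):dx=-8,dy=+8->D; (4,6):dx=-7,dy=+12->D; (4,7):dx=-10,dy=+15->D
  (4,8):dx=-1,dy=+2->D; (4,9):dx=-5,dy=+6->D; (5,6):dx=+1,dy=+4->C; (5,7):dx=-2,dy=+7->D
  (5,8):dx=+7,dy=-6->D; (5,9):dx=+3,dy=-2->D; (6,7):dx=-3,dy=+3->D; (6,8):dx=+6,dy=-10->D
  (6,9):dx=+2,dy=-6->D; (7,8):dx=+9,dy=-13->D; (7,9):dx=+5,dy=-9->D; (8,9):dx=-4,dy=+4->D
Step 2: C = 12, D = 24, total pairs = 36.
Step 3: tau = (C - D)/(n(n-1)/2) = (12 - 24)/36 = -0.333333.
Step 4: Exact two-sided p-value (enumerate n! = 362880 permutations of y under H0): p = 0.259518.
Step 5: alpha = 0.1. fail to reject H0.

tau_b = -0.3333 (C=12, D=24), p = 0.259518, fail to reject H0.


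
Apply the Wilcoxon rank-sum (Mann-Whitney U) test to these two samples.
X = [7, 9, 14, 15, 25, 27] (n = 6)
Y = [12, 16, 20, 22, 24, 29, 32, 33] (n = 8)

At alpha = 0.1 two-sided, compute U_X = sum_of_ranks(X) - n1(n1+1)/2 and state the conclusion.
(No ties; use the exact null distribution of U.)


Step 1: Combine and sort all 14 observations; assign midranks.
sorted (value, group): (7,X), (9,X), (12,Y), (14,X), (15,X), (16,Y), (20,Y), (22,Y), (24,Y), (25,X), (27,X), (29,Y), (32,Y), (33,Y)
ranks: 7->1, 9->2, 12->3, 14->4, 15->5, 16->6, 20->7, 22->8, 24->9, 25->10, 27->11, 29->12, 32->13, 33->14
Step 2: Rank sum for X: R1 = 1 + 2 + 4 + 5 + 10 + 11 = 33.
Step 3: U_X = R1 - n1(n1+1)/2 = 33 - 6*7/2 = 33 - 21 = 12.
       U_Y = n1*n2 - U_X = 48 - 12 = 36.
Step 4: No ties, so the exact null distribution of U (based on enumerating the C(14,6) = 3003 equally likely rank assignments) gives the two-sided p-value.
Step 5: p-value = 0.141858; compare to alpha = 0.1. fail to reject H0.

U_X = 12, p = 0.141858, fail to reject H0 at alpha = 0.1.


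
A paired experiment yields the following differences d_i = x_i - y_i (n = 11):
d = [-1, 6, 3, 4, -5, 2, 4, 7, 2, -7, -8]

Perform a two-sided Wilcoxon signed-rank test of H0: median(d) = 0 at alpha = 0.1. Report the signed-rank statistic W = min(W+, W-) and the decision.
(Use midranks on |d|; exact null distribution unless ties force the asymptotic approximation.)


Step 1: Drop any zero differences (none here) and take |d_i|.
|d| = [1, 6, 3, 4, 5, 2, 4, 7, 2, 7, 8]
Step 2: Midrank |d_i| (ties get averaged ranks).
ranks: |1|->1, |6|->8, |3|->4, |4|->5.5, |5|->7, |2|->2.5, |4|->5.5, |7|->9.5, |2|->2.5, |7|->9.5, |8|->11
Step 3: Attach original signs; sum ranks with positive sign and with negative sign.
W+ = 8 + 4 + 5.5 + 2.5 + 5.5 + 9.5 + 2.5 = 37.5
W- = 1 + 7 + 9.5 + 11 = 28.5
(Check: W+ + W- = 66 should equal n(n+1)/2 = 66.)
Step 4: Test statistic W = min(W+, W-) = 28.5.
Step 5: Ties in |d|, so use the tie-corrected normal approximation.
        E[W] = n(n+1)/4 = 11*12/4 = 33.
        Tie groups: |d|=2 (t=2), |d|=4 (t=2), |d|=7 (t=2); sum(t^3 - t) = 18.
        Var[W] = n(n+1)(2n+1)/24 - sum(t^3-t)/48 = 3036/24 - 18/48 = 126.125.
        z = (W - E[W]) / sqrt(Var[W]) = (28.5 - 33) / 11.2305 = -0.4007.
        Two-sided p = 2*Phi(z) = 0.688646.
Step 6: alpha = 0.1. fail to reject H0.

W+ = 37.5, W- = 28.5, W = min = 28.5, p = 0.688646, fail to reject H0.


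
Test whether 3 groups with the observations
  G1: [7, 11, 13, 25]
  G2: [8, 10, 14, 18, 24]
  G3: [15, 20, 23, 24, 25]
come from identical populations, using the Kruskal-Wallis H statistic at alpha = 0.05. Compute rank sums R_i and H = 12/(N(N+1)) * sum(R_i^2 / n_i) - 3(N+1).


Step 1: Combine all N = 14 observations and assign midranks.
sorted (value, group, rank): (7,G1,1), (8,G2,2), (10,G2,3), (11,G1,4), (13,G1,5), (14,G2,6), (15,G3,7), (18,G2,8), (20,G3,9), (23,G3,10), (24,G2,11.5), (24,G3,11.5), (25,G1,13.5), (25,G3,13.5)
Step 2: Sum ranks within each group.
R_1 = 23.5 (n_1 = 4)
R_2 = 30.5 (n_2 = 5)
R_3 = 51 (n_3 = 5)
Step 3: H = 12/(N(N+1)) * sum(R_i^2/n_i) - 3(N+1)
     = 12/(14*15) * (23.5^2/4 + 30.5^2/5 + 51^2/5) - 3*15
     = 0.057143 * 844.312 - 45
     = 3.246429.
Step 4: Ties present; correction factor C = 1 - 12/(14^3 - 14) = 0.995604. Corrected H = 3.246429 / 0.995604 = 3.260762.
Step 5: Under H0, H ~ chi^2(2); p-value = 0.195855.
Step 6: alpha = 0.05. fail to reject H0.

H = 3.2608, df = 2, p = 0.195855, fail to reject H0.


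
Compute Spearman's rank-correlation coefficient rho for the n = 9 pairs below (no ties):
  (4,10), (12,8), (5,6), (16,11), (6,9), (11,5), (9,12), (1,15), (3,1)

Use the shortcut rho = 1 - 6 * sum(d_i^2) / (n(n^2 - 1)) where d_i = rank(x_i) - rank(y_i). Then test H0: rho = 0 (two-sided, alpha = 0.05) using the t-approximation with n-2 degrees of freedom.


Step 1: Rank x and y separately (midranks; no ties here).
rank(x): 4->3, 12->8, 5->4, 16->9, 6->5, 11->7, 9->6, 1->1, 3->2
rank(y): 10->6, 8->4, 6->3, 11->7, 9->5, 5->2, 12->8, 15->9, 1->1
Step 2: d_i = R_x(i) - R_y(i); compute d_i^2.
  (3-6)^2=9, (8-4)^2=16, (4-3)^2=1, (9-7)^2=4, (5-5)^2=0, (7-2)^2=25, (6-8)^2=4, (1-9)^2=64, (2-1)^2=1
sum(d^2) = 124.
Step 3: rho = 1 - 6*124 / (9*(9^2 - 1)) = 1 - 744/720 = -0.033333.
Step 4: Under H0, t = rho * sqrt((n-2)/(1-rho^2)) = -0.0882 ~ t(7).
Step 5: Two-sided p-value from the t-distribution with 7 df = 0.932157.
Step 6: alpha = 0.05. fail to reject H0.

rho = -0.0333, p = 0.932157, fail to reject H0 at alpha = 0.05.


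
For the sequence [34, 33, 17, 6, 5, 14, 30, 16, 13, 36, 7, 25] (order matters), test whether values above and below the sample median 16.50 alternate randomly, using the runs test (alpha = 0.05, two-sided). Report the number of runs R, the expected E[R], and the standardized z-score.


Step 1: Compute median = 16.50; label A = above, B = below.
Labels in order: AAABBBABBABA  (n_A = 6, n_B = 6)
Step 2: Count runs R = 7.
Step 3: Under H0 (random ordering), E[R] = 2*n_A*n_B/(n_A+n_B) + 1 = 2*6*6/12 + 1 = 7.0000.
        Var[R] = 2*n_A*n_B*(2*n_A*n_B - n_A - n_B) / ((n_A+n_B)^2 * (n_A+n_B-1)) = 4320/1584 = 2.7273.
        SD[R] = 1.6514.
Step 4: R = E[R], so z = 0 with no continuity correction.
Step 5: Two-sided p-value via normal approximation = 2*(1 - Phi(|z|)) = 1.000000.
Step 6: alpha = 0.05. fail to reject H0.

R = 7, z = 0.0000, p = 1.000000, fail to reject H0.


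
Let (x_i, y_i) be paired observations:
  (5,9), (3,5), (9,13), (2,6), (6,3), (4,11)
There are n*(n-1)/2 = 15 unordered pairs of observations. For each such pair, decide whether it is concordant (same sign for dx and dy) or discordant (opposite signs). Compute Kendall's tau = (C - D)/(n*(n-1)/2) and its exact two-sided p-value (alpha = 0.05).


Step 1: Enumerate the 15 unordered pairs (i,j) with i<j and classify each by sign(x_j-x_i) * sign(y_j-y_i).
  (1,2):dx=-2,dy=-4->C; (1,3):dx=+4,dy=+4->C; (1,4):dx=-3,dy=-3->C; (1,5):dx=+1,dy=-6->D
  (1,6):dx=-1,dy=+2->D; (2,3):dx=+6,dy=+8->C; (2,4):dx=-1,dy=+1->D; (2,5):dx=+3,dy=-2->D
  (2,6):dx=+1,dy=+6->C; (3,4):dx=-7,dy=-7->C; (3,5):dx=-3,dy=-10->C; (3,6):dx=-5,dy=-2->C
  (4,5):dx=+4,dy=-3->D; (4,6):dx=+2,dy=+5->C; (5,6):dx=-2,dy=+8->D
Step 2: C = 9, D = 6, total pairs = 15.
Step 3: tau = (C - D)/(n(n-1)/2) = (9 - 6)/15 = 0.200000.
Step 4: Exact two-sided p-value (enumerate n! = 720 permutations of y under H0): p = 0.719444.
Step 5: alpha = 0.05. fail to reject H0.

tau_b = 0.2000 (C=9, D=6), p = 0.719444, fail to reject H0.


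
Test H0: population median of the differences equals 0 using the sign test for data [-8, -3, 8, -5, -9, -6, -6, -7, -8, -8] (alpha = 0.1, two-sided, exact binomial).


Step 1: Discard zero differences. Original n = 10; n_eff = number of nonzero differences = 10.
Nonzero differences (with sign): -8, -3, +8, -5, -9, -6, -6, -7, -8, -8
Step 2: Count signs: positive = 1, negative = 9.
Step 3: Under H0: P(positive) = 0.5, so the number of positives S ~ Bin(10, 0.5).
Step 4: Two-sided exact p-value = sum of Bin(10,0.5) probabilities at or below the observed probability = 0.021484.
Step 5: alpha = 0.1. reject H0.

n_eff = 10, pos = 1, neg = 9, p = 0.021484, reject H0.


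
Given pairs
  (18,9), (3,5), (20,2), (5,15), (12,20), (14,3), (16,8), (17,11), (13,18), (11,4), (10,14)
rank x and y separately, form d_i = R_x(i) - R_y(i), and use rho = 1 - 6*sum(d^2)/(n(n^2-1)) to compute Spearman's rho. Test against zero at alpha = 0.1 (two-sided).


Step 1: Rank x and y separately (midranks; no ties here).
rank(x): 18->10, 3->1, 20->11, 5->2, 12->5, 14->7, 16->8, 17->9, 13->6, 11->4, 10->3
rank(y): 9->6, 5->4, 2->1, 15->9, 20->11, 3->2, 8->5, 11->7, 18->10, 4->3, 14->8
Step 2: d_i = R_x(i) - R_y(i); compute d_i^2.
  (10-6)^2=16, (1-4)^2=9, (11-1)^2=100, (2-9)^2=49, (5-11)^2=36, (7-2)^2=25, (8-5)^2=9, (9-7)^2=4, (6-10)^2=16, (4-3)^2=1, (3-8)^2=25
sum(d^2) = 290.
Step 3: rho = 1 - 6*290 / (11*(11^2 - 1)) = 1 - 1740/1320 = -0.318182.
Step 4: Under H0, t = rho * sqrt((n-2)/(1-rho^2)) = -1.0069 ~ t(9).
Step 5: Two-sided p-value from the t-distribution with 9 df = 0.340298.
Step 6: alpha = 0.1. fail to reject H0.

rho = -0.3182, p = 0.340298, fail to reject H0 at alpha = 0.1.


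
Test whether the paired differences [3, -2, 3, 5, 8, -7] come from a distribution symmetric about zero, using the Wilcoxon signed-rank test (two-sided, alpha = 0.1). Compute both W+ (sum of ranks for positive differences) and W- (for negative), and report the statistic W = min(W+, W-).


Step 1: Drop any zero differences (none here) and take |d_i|.
|d| = [3, 2, 3, 5, 8, 7]
Step 2: Midrank |d_i| (ties get averaged ranks).
ranks: |3|->2.5, |2|->1, |3|->2.5, |5|->4, |8|->6, |7|->5
Step 3: Attach original signs; sum ranks with positive sign and with negative sign.
W+ = 2.5 + 2.5 + 4 + 6 = 15
W- = 1 + 5 = 6
(Check: W+ + W- = 21 should equal n(n+1)/2 = 21.)
Step 4: Test statistic W = min(W+, W-) = 6.
Step 5: Ties in |d|, so use the tie-corrected normal approximation.
        E[W] = n(n+1)/4 = 6*7/4 = 10.5.
        Tie groups: |d|=3 (t=2); sum(t^3 - t) = 6.
        Var[W] = n(n+1)(2n+1)/24 - sum(t^3-t)/48 = 546/24 - 6/48 = 22.625.
        z = (W - E[W]) / sqrt(Var[W]) = (6 - 10.5) / 4.7566 = -0.9461.
        Two-sided p = 2*Phi(z) = 0.344118.
Step 6: alpha = 0.1. fail to reject H0.

W+ = 15, W- = 6, W = min = 6, p = 0.344118, fail to reject H0.


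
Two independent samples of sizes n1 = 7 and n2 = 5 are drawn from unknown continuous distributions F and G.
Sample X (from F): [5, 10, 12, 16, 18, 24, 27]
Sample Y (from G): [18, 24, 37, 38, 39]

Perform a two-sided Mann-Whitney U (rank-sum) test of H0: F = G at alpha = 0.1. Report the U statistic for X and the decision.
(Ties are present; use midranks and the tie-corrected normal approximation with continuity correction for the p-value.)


Step 1: Combine and sort all 12 observations; assign midranks.
sorted (value, group): (5,X), (10,X), (12,X), (16,X), (18,X), (18,Y), (24,X), (24,Y), (27,X), (37,Y), (38,Y), (39,Y)
ranks: 5->1, 10->2, 12->3, 16->4, 18->5.5, 18->5.5, 24->7.5, 24->7.5, 27->9, 37->10, 38->11, 39->12
Step 2: Rank sum for X: R1 = 1 + 2 + 3 + 4 + 5.5 + 7.5 + 9 = 32.
Step 3: U_X = R1 - n1(n1+1)/2 = 32 - 7*8/2 = 32 - 28 = 4.
       U_Y = n1*n2 - U_X = 35 - 4 = 31.
Step 4: Ties are present, so use the tie-corrected normal approximation (with continuity correction) for the p-value.
Step 5: p-value = 0.034123; compare to alpha = 0.1. reject H0.

U_X = 4, p = 0.034123, reject H0 at alpha = 0.1.


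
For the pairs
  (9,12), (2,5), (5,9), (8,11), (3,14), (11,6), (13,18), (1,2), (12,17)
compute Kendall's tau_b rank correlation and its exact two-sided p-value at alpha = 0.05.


Step 1: Enumerate the 36 unordered pairs (i,j) with i<j and classify each by sign(x_j-x_i) * sign(y_j-y_i).
  (1,2):dx=-7,dy=-7->C; (1,3):dx=-4,dy=-3->C; (1,4):dx=-1,dy=-1->C; (1,5):dx=-6,dy=+2->D
  (1,6):dx=+2,dy=-6->D; (1,7):dx=+4,dy=+6->C; (1,8):dx=-8,dy=-10->C; (1,9):dx=+3,dy=+5->C
  (2,3):dx=+3,dy=+4->C; (2,4):dx=+6,dy=+6->C; (2,5):dx=+1,dy=+9->C; (2,6):dx=+9,dy=+1->C
  (2,7):dx=+11,dy=+13->C; (2,8):dx=-1,dy=-3->C; (2,9):dx=+10,dy=+12->C; (3,4):dx=+3,dy=+2->C
  (3,5):dx=-2,dy=+5->D; (3,6):dx=+6,dy=-3->D; (3,7):dx=+8,dy=+9->C; (3,8):dx=-4,dy=-7->C
  (3,9):dx=+7,dy=+8->C; (4,5):dx=-5,dy=+3->D; (4,6):dx=+3,dy=-5->D; (4,7):dx=+5,dy=+7->C
  (4,8):dx=-7,dy=-9->C; (4,9):dx=+4,dy=+6->C; (5,6):dx=+8,dy=-8->D; (5,7):dx=+10,dy=+4->C
  (5,8):dx=-2,dy=-12->C; (5,9):dx=+9,dy=+3->C; (6,7):dx=+2,dy=+12->C; (6,8):dx=-10,dy=-4->C
  (6,9):dx=+1,dy=+11->C; (7,8):dx=-12,dy=-16->C; (7,9):dx=-1,dy=-1->C; (8,9):dx=+11,dy=+15->C
Step 2: C = 29, D = 7, total pairs = 36.
Step 3: tau = (C - D)/(n(n-1)/2) = (29 - 7)/36 = 0.611111.
Step 4: Exact two-sided p-value (enumerate n! = 362880 permutations of y under H0): p = 0.024741.
Step 5: alpha = 0.05. reject H0.

tau_b = 0.6111 (C=29, D=7), p = 0.024741, reject H0.


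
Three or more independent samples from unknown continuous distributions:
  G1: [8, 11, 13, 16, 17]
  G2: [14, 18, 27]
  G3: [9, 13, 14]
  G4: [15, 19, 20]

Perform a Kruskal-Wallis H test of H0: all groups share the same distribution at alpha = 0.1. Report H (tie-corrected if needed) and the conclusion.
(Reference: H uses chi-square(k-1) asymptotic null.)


Step 1: Combine all N = 14 observations and assign midranks.
sorted (value, group, rank): (8,G1,1), (9,G3,2), (11,G1,3), (13,G1,4.5), (13,G3,4.5), (14,G2,6.5), (14,G3,6.5), (15,G4,8), (16,G1,9), (17,G1,10), (18,G2,11), (19,G4,12), (20,G4,13), (27,G2,14)
Step 2: Sum ranks within each group.
R_1 = 27.5 (n_1 = 5)
R_2 = 31.5 (n_2 = 3)
R_3 = 13 (n_3 = 3)
R_4 = 33 (n_4 = 3)
Step 3: H = 12/(N(N+1)) * sum(R_i^2/n_i) - 3(N+1)
     = 12/(14*15) * (27.5^2/5 + 31.5^2/3 + 13^2/3 + 33^2/3) - 3*15
     = 0.057143 * 901.333 - 45
     = 6.504762.
Step 4: Ties present; correction factor C = 1 - 12/(14^3 - 14) = 0.995604. Corrected H = 6.504762 / 0.995604 = 6.533481.
Step 5: Under H0, H ~ chi^2(3); p-value = 0.088351.
Step 6: alpha = 0.1. reject H0.

H = 6.5335, df = 3, p = 0.088351, reject H0.


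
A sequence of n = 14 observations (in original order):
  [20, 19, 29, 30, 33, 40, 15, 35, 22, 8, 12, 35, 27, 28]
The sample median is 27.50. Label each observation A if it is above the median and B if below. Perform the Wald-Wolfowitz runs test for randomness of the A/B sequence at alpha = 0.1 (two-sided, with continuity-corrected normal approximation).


Step 1: Compute median = 27.50; label A = above, B = below.
Labels in order: BBAAAABABBBABA  (n_A = 7, n_B = 7)
Step 2: Count runs R = 8.
Step 3: Under H0 (random ordering), E[R] = 2*n_A*n_B/(n_A+n_B) + 1 = 2*7*7/14 + 1 = 8.0000.
        Var[R] = 2*n_A*n_B*(2*n_A*n_B - n_A - n_B) / ((n_A+n_B)^2 * (n_A+n_B-1)) = 8232/2548 = 3.2308.
        SD[R] = 1.7974.
Step 4: R = E[R], so z = 0 with no continuity correction.
Step 5: Two-sided p-value via normal approximation = 2*(1 - Phi(|z|)) = 1.000000.
Step 6: alpha = 0.1. fail to reject H0.

R = 8, z = 0.0000, p = 1.000000, fail to reject H0.


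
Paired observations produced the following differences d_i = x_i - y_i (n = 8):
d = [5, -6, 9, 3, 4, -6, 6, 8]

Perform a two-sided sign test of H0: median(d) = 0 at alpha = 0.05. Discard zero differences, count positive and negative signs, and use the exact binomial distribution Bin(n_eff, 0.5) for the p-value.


Step 1: Discard zero differences. Original n = 8; n_eff = number of nonzero differences = 8.
Nonzero differences (with sign): +5, -6, +9, +3, +4, -6, +6, +8
Step 2: Count signs: positive = 6, negative = 2.
Step 3: Under H0: P(positive) = 0.5, so the number of positives S ~ Bin(8, 0.5).
Step 4: Two-sided exact p-value = sum of Bin(8,0.5) probabilities at or below the observed probability = 0.289062.
Step 5: alpha = 0.05. fail to reject H0.

n_eff = 8, pos = 6, neg = 2, p = 0.289062, fail to reject H0.


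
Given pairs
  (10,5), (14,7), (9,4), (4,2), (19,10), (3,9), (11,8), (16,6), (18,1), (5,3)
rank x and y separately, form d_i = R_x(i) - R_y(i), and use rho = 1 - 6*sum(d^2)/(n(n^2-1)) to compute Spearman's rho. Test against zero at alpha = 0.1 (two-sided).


Step 1: Rank x and y separately (midranks; no ties here).
rank(x): 10->5, 14->7, 9->4, 4->2, 19->10, 3->1, 11->6, 16->8, 18->9, 5->3
rank(y): 5->5, 7->7, 4->4, 2->2, 10->10, 9->9, 8->8, 6->6, 1->1, 3->3
Step 2: d_i = R_x(i) - R_y(i); compute d_i^2.
  (5-5)^2=0, (7-7)^2=0, (4-4)^2=0, (2-2)^2=0, (10-10)^2=0, (1-9)^2=64, (6-8)^2=4, (8-6)^2=4, (9-1)^2=64, (3-3)^2=0
sum(d^2) = 136.
Step 3: rho = 1 - 6*136 / (10*(10^2 - 1)) = 1 - 816/990 = 0.175758.
Step 4: Under H0, t = rho * sqrt((n-2)/(1-rho^2)) = 0.5050 ~ t(8).
Step 5: Two-sided p-value from the t-distribution with 8 df = 0.627188.
Step 6: alpha = 0.1. fail to reject H0.

rho = 0.1758, p = 0.627188, fail to reject H0 at alpha = 0.1.


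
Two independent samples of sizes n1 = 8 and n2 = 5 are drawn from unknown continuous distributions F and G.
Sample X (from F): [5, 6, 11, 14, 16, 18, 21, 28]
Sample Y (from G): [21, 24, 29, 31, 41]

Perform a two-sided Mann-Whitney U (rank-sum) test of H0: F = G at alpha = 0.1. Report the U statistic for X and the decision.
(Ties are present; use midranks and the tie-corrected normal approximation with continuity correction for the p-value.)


Step 1: Combine and sort all 13 observations; assign midranks.
sorted (value, group): (5,X), (6,X), (11,X), (14,X), (16,X), (18,X), (21,X), (21,Y), (24,Y), (28,X), (29,Y), (31,Y), (41,Y)
ranks: 5->1, 6->2, 11->3, 14->4, 16->5, 18->6, 21->7.5, 21->7.5, 24->9, 28->10, 29->11, 31->12, 41->13
Step 2: Rank sum for X: R1 = 1 + 2 + 3 + 4 + 5 + 6 + 7.5 + 10 = 38.5.
Step 3: U_X = R1 - n1(n1+1)/2 = 38.5 - 8*9/2 = 38.5 - 36 = 2.5.
       U_Y = n1*n2 - U_X = 40 - 2.5 = 37.5.
Step 4: Ties are present, so use the tie-corrected normal approximation (with continuity correction) for the p-value.
Step 5: p-value = 0.012704; compare to alpha = 0.1. reject H0.

U_X = 2.5, p = 0.012704, reject H0 at alpha = 0.1.


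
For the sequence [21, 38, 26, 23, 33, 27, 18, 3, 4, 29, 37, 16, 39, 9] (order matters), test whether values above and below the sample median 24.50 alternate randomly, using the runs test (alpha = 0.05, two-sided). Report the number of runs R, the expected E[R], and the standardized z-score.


Step 1: Compute median = 24.50; label A = above, B = below.
Labels in order: BAABAABBBAABAB  (n_A = 7, n_B = 7)
Step 2: Count runs R = 9.
Step 3: Under H0 (random ordering), E[R] = 2*n_A*n_B/(n_A+n_B) + 1 = 2*7*7/14 + 1 = 8.0000.
        Var[R] = 2*n_A*n_B*(2*n_A*n_B - n_A - n_B) / ((n_A+n_B)^2 * (n_A+n_B-1)) = 8232/2548 = 3.2308.
        SD[R] = 1.7974.
Step 4: Continuity-corrected z = (R - 0.5 - E[R]) / SD[R] = (9 - 0.5 - 8.0000) / 1.7974 = 0.2782.
Step 5: Two-sided p-value via normal approximation = 2*(1 - Phi(|z|)) = 0.780879.
Step 6: alpha = 0.05. fail to reject H0.

R = 9, z = 0.2782, p = 0.780879, fail to reject H0.


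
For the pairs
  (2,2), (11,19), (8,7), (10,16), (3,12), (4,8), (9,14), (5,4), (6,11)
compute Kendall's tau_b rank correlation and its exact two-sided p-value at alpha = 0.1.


Step 1: Enumerate the 36 unordered pairs (i,j) with i<j and classify each by sign(x_j-x_i) * sign(y_j-y_i).
  (1,2):dx=+9,dy=+17->C; (1,3):dx=+6,dy=+5->C; (1,4):dx=+8,dy=+14->C; (1,5):dx=+1,dy=+10->C
  (1,6):dx=+2,dy=+6->C; (1,7):dx=+7,dy=+12->C; (1,8):dx=+3,dy=+2->C; (1,9):dx=+4,dy=+9->C
  (2,3):dx=-3,dy=-12->C; (2,4):dx=-1,dy=-3->C; (2,5):dx=-8,dy=-7->C; (2,6):dx=-7,dy=-11->C
  (2,7):dx=-2,dy=-5->C; (2,8):dx=-6,dy=-15->C; (2,9):dx=-5,dy=-8->C; (3,4):dx=+2,dy=+9->C
  (3,5):dx=-5,dy=+5->D; (3,6):dx=-4,dy=+1->D; (3,7):dx=+1,dy=+7->C; (3,8):dx=-3,dy=-3->C
  (3,9):dx=-2,dy=+4->D; (4,5):dx=-7,dy=-4->C; (4,6):dx=-6,dy=-8->C; (4,7):dx=-1,dy=-2->C
  (4,8):dx=-5,dy=-12->C; (4,9):dx=-4,dy=-5->C; (5,6):dx=+1,dy=-4->D; (5,7):dx=+6,dy=+2->C
  (5,8):dx=+2,dy=-8->D; (5,9):dx=+3,dy=-1->D; (6,7):dx=+5,dy=+6->C; (6,8):dx=+1,dy=-4->D
  (6,9):dx=+2,dy=+3->C; (7,8):dx=-4,dy=-10->C; (7,9):dx=-3,dy=-3->C; (8,9):dx=+1,dy=+7->C
Step 2: C = 29, D = 7, total pairs = 36.
Step 3: tau = (C - D)/(n(n-1)/2) = (29 - 7)/36 = 0.611111.
Step 4: Exact two-sided p-value (enumerate n! = 362880 permutations of y under H0): p = 0.024741.
Step 5: alpha = 0.1. reject H0.

tau_b = 0.6111 (C=29, D=7), p = 0.024741, reject H0.


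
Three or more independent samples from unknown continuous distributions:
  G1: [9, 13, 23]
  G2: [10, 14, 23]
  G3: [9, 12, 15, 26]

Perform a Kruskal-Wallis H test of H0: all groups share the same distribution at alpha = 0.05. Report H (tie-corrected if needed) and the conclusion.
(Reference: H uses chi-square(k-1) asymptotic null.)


Step 1: Combine all N = 10 observations and assign midranks.
sorted (value, group, rank): (9,G1,1.5), (9,G3,1.5), (10,G2,3), (12,G3,4), (13,G1,5), (14,G2,6), (15,G3,7), (23,G1,8.5), (23,G2,8.5), (26,G3,10)
Step 2: Sum ranks within each group.
R_1 = 15 (n_1 = 3)
R_2 = 17.5 (n_2 = 3)
R_3 = 22.5 (n_3 = 4)
Step 3: H = 12/(N(N+1)) * sum(R_i^2/n_i) - 3(N+1)
     = 12/(10*11) * (15^2/3 + 17.5^2/3 + 22.5^2/4) - 3*11
     = 0.109091 * 303.646 - 33
     = 0.125000.
Step 4: Ties present; correction factor C = 1 - 12/(10^3 - 10) = 0.987879. Corrected H = 0.125000 / 0.987879 = 0.126534.
Step 5: Under H0, H ~ chi^2(2); p-value = 0.938693.
Step 6: alpha = 0.05. fail to reject H0.

H = 0.1265, df = 2, p = 0.938693, fail to reject H0.


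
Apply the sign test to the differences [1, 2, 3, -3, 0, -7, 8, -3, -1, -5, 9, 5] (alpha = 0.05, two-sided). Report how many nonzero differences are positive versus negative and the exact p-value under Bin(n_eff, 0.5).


Step 1: Discard zero differences. Original n = 12; n_eff = number of nonzero differences = 11.
Nonzero differences (with sign): +1, +2, +3, -3, -7, +8, -3, -1, -5, +9, +5
Step 2: Count signs: positive = 6, negative = 5.
Step 3: Under H0: P(positive) = 0.5, so the number of positives S ~ Bin(11, 0.5).
Step 4: Two-sided exact p-value = sum of Bin(11,0.5) probabilities at or below the observed probability = 1.000000.
Step 5: alpha = 0.05. fail to reject H0.

n_eff = 11, pos = 6, neg = 5, p = 1.000000, fail to reject H0.


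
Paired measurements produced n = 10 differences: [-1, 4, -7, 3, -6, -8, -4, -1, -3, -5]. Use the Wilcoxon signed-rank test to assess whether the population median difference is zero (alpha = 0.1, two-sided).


Step 1: Drop any zero differences (none here) and take |d_i|.
|d| = [1, 4, 7, 3, 6, 8, 4, 1, 3, 5]
Step 2: Midrank |d_i| (ties get averaged ranks).
ranks: |1|->1.5, |4|->5.5, |7|->9, |3|->3.5, |6|->8, |8|->10, |4|->5.5, |1|->1.5, |3|->3.5, |5|->7
Step 3: Attach original signs; sum ranks with positive sign and with negative sign.
W+ = 5.5 + 3.5 = 9
W- = 1.5 + 9 + 8 + 10 + 5.5 + 1.5 + 3.5 + 7 = 46
(Check: W+ + W- = 55 should equal n(n+1)/2 = 55.)
Step 4: Test statistic W = min(W+, W-) = 9.
Step 5: Ties in |d|, so use the tie-corrected normal approximation.
        E[W] = n(n+1)/4 = 10*11/4 = 27.5.
        Tie groups: |d|=1 (t=2), |d|=3 (t=2), |d|=4 (t=2); sum(t^3 - t) = 18.
        Var[W] = n(n+1)(2n+1)/24 - sum(t^3-t)/48 = 2310/24 - 18/48 = 95.875.
        z = (W - E[W]) / sqrt(Var[W]) = (9 - 27.5) / 9.7916 = -1.8894.
        Two-sided p = 2*Phi(z) = 0.058841.
Step 6: alpha = 0.1. reject H0.

W+ = 9, W- = 46, W = min = 9, p = 0.058841, reject H0.


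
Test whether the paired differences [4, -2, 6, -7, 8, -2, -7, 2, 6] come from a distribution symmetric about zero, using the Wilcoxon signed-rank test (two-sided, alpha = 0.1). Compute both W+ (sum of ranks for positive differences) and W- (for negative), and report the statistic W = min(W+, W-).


Step 1: Drop any zero differences (none here) and take |d_i|.
|d| = [4, 2, 6, 7, 8, 2, 7, 2, 6]
Step 2: Midrank |d_i| (ties get averaged ranks).
ranks: |4|->4, |2|->2, |6|->5.5, |7|->7.5, |8|->9, |2|->2, |7|->7.5, |2|->2, |6|->5.5
Step 3: Attach original signs; sum ranks with positive sign and with negative sign.
W+ = 4 + 5.5 + 9 + 2 + 5.5 = 26
W- = 2 + 7.5 + 2 + 7.5 = 19
(Check: W+ + W- = 45 should equal n(n+1)/2 = 45.)
Step 4: Test statistic W = min(W+, W-) = 19.
Step 5: Ties in |d|, so use the tie-corrected normal approximation.
        E[W] = n(n+1)/4 = 9*10/4 = 22.5.
        Tie groups: |d|=2 (t=3), |d|=6 (t=2), |d|=7 (t=2); sum(t^3 - t) = 36.
        Var[W] = n(n+1)(2n+1)/24 - sum(t^3-t)/48 = 1710/24 - 36/48 = 70.5.
        z = (W - E[W]) / sqrt(Var[W]) = (19 - 22.5) / 8.3964 = -0.4168.
        Two-sided p = 2*Phi(z) = 0.676793.
Step 6: alpha = 0.1. fail to reject H0.

W+ = 26, W- = 19, W = min = 19, p = 0.676793, fail to reject H0.


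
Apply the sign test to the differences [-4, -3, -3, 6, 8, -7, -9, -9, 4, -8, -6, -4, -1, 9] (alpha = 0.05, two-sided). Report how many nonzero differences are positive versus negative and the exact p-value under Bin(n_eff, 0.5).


Step 1: Discard zero differences. Original n = 14; n_eff = number of nonzero differences = 14.
Nonzero differences (with sign): -4, -3, -3, +6, +8, -7, -9, -9, +4, -8, -6, -4, -1, +9
Step 2: Count signs: positive = 4, negative = 10.
Step 3: Under H0: P(positive) = 0.5, so the number of positives S ~ Bin(14, 0.5).
Step 4: Two-sided exact p-value = sum of Bin(14,0.5) probabilities at or below the observed probability = 0.179565.
Step 5: alpha = 0.05. fail to reject H0.

n_eff = 14, pos = 4, neg = 10, p = 0.179565, fail to reject H0.


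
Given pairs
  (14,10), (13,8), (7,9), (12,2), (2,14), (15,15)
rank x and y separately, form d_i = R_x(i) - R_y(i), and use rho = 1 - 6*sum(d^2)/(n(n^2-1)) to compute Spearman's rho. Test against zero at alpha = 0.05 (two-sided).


Step 1: Rank x and y separately (midranks; no ties here).
rank(x): 14->5, 13->4, 7->2, 12->3, 2->1, 15->6
rank(y): 10->4, 8->2, 9->3, 2->1, 14->5, 15->6
Step 2: d_i = R_x(i) - R_y(i); compute d_i^2.
  (5-4)^2=1, (4-2)^2=4, (2-3)^2=1, (3-1)^2=4, (1-5)^2=16, (6-6)^2=0
sum(d^2) = 26.
Step 3: rho = 1 - 6*26 / (6*(6^2 - 1)) = 1 - 156/210 = 0.257143.
Step 4: Under H0, t = rho * sqrt((n-2)/(1-rho^2)) = 0.5322 ~ t(4).
Step 5: Two-sided p-value from the t-distribution with 4 df = 0.622787.
Step 6: alpha = 0.05. fail to reject H0.

rho = 0.2571, p = 0.622787, fail to reject H0 at alpha = 0.05.


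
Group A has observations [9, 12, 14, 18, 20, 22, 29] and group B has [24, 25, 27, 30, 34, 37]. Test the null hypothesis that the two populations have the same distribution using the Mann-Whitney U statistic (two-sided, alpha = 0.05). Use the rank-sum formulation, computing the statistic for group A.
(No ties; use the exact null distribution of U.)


Step 1: Combine and sort all 13 observations; assign midranks.
sorted (value, group): (9,X), (12,X), (14,X), (18,X), (20,X), (22,X), (24,Y), (25,Y), (27,Y), (29,X), (30,Y), (34,Y), (37,Y)
ranks: 9->1, 12->2, 14->3, 18->4, 20->5, 22->6, 24->7, 25->8, 27->9, 29->10, 30->11, 34->12, 37->13
Step 2: Rank sum for X: R1 = 1 + 2 + 3 + 4 + 5 + 6 + 10 = 31.
Step 3: U_X = R1 - n1(n1+1)/2 = 31 - 7*8/2 = 31 - 28 = 3.
       U_Y = n1*n2 - U_X = 42 - 3 = 39.
Step 4: No ties, so the exact null distribution of U (based on enumerating the C(13,7) = 1716 equally likely rank assignments) gives the two-sided p-value.
Step 5: p-value = 0.008159; compare to alpha = 0.05. reject H0.

U_X = 3, p = 0.008159, reject H0 at alpha = 0.05.


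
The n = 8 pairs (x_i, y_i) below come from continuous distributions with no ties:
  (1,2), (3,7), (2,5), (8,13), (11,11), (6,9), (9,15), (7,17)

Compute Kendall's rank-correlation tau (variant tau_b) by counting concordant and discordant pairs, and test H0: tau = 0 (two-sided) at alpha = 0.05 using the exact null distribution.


Step 1: Enumerate the 28 unordered pairs (i,j) with i<j and classify each by sign(x_j-x_i) * sign(y_j-y_i).
  (1,2):dx=+2,dy=+5->C; (1,3):dx=+1,dy=+3->C; (1,4):dx=+7,dy=+11->C; (1,5):dx=+10,dy=+9->C
  (1,6):dx=+5,dy=+7->C; (1,7):dx=+8,dy=+13->C; (1,8):dx=+6,dy=+15->C; (2,3):dx=-1,dy=-2->C
  (2,4):dx=+5,dy=+6->C; (2,5):dx=+8,dy=+4->C; (2,6):dx=+3,dy=+2->C; (2,7):dx=+6,dy=+8->C
  (2,8):dx=+4,dy=+10->C; (3,4):dx=+6,dy=+8->C; (3,5):dx=+9,dy=+6->C; (3,6):dx=+4,dy=+4->C
  (3,7):dx=+7,dy=+10->C; (3,8):dx=+5,dy=+12->C; (4,5):dx=+3,dy=-2->D; (4,6):dx=-2,dy=-4->C
  (4,7):dx=+1,dy=+2->C; (4,8):dx=-1,dy=+4->D; (5,6):dx=-5,dy=-2->C; (5,7):dx=-2,dy=+4->D
  (5,8):dx=-4,dy=+6->D; (6,7):dx=+3,dy=+6->C; (6,8):dx=+1,dy=+8->C; (7,8):dx=-2,dy=+2->D
Step 2: C = 23, D = 5, total pairs = 28.
Step 3: tau = (C - D)/(n(n-1)/2) = (23 - 5)/28 = 0.642857.
Step 4: Exact two-sided p-value (enumerate n! = 40320 permutations of y under H0): p = 0.031151.
Step 5: alpha = 0.05. reject H0.

tau_b = 0.6429 (C=23, D=5), p = 0.031151, reject H0.


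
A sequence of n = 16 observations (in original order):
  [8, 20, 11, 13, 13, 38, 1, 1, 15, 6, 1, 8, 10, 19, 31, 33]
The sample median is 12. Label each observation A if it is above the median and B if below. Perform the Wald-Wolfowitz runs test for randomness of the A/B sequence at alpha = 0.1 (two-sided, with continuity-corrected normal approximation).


Step 1: Compute median = 12; label A = above, B = below.
Labels in order: BABAAABBABBBBAAA  (n_A = 8, n_B = 8)
Step 2: Count runs R = 8.
Step 3: Under H0 (random ordering), E[R] = 2*n_A*n_B/(n_A+n_B) + 1 = 2*8*8/16 + 1 = 9.0000.
        Var[R] = 2*n_A*n_B*(2*n_A*n_B - n_A - n_B) / ((n_A+n_B)^2 * (n_A+n_B-1)) = 14336/3840 = 3.7333.
        SD[R] = 1.9322.
Step 4: Continuity-corrected z = (R + 0.5 - E[R]) / SD[R] = (8 + 0.5 - 9.0000) / 1.9322 = -0.2588.
Step 5: Two-sided p-value via normal approximation = 2*(1 - Phi(|z|)) = 0.795809.
Step 6: alpha = 0.1. fail to reject H0.

R = 8, z = -0.2588, p = 0.795809, fail to reject H0.


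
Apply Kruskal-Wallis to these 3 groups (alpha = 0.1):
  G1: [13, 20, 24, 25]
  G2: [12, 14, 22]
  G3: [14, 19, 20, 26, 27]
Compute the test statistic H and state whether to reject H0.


Step 1: Combine all N = 12 observations and assign midranks.
sorted (value, group, rank): (12,G2,1), (13,G1,2), (14,G2,3.5), (14,G3,3.5), (19,G3,5), (20,G1,6.5), (20,G3,6.5), (22,G2,8), (24,G1,9), (25,G1,10), (26,G3,11), (27,G3,12)
Step 2: Sum ranks within each group.
R_1 = 27.5 (n_1 = 4)
R_2 = 12.5 (n_2 = 3)
R_3 = 38 (n_3 = 5)
Step 3: H = 12/(N(N+1)) * sum(R_i^2/n_i) - 3(N+1)
     = 12/(12*13) * (27.5^2/4 + 12.5^2/3 + 38^2/5) - 3*13
     = 0.076923 * 529.946 - 39
     = 1.765064.
Step 4: Ties present; correction factor C = 1 - 12/(12^3 - 12) = 0.993007. Corrected H = 1.765064 / 0.993007 = 1.777494.
Step 5: Under H0, H ~ chi^2(2); p-value = 0.411171.
Step 6: alpha = 0.1. fail to reject H0.

H = 1.7775, df = 2, p = 0.411171, fail to reject H0.


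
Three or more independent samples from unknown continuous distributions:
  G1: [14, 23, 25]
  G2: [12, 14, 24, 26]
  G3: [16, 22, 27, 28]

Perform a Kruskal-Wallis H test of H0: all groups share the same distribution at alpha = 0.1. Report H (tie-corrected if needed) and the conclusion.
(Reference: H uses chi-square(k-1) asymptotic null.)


Step 1: Combine all N = 11 observations and assign midranks.
sorted (value, group, rank): (12,G2,1), (14,G1,2.5), (14,G2,2.5), (16,G3,4), (22,G3,5), (23,G1,6), (24,G2,7), (25,G1,8), (26,G2,9), (27,G3,10), (28,G3,11)
Step 2: Sum ranks within each group.
R_1 = 16.5 (n_1 = 3)
R_2 = 19.5 (n_2 = 4)
R_3 = 30 (n_3 = 4)
Step 3: H = 12/(N(N+1)) * sum(R_i^2/n_i) - 3(N+1)
     = 12/(11*12) * (16.5^2/3 + 19.5^2/4 + 30^2/4) - 3*12
     = 0.090909 * 410.812 - 36
     = 1.346591.
Step 4: Ties present; correction factor C = 1 - 6/(11^3 - 11) = 0.995455. Corrected H = 1.346591 / 0.995455 = 1.352740.
Step 5: Under H0, H ~ chi^2(2); p-value = 0.508459.
Step 6: alpha = 0.1. fail to reject H0.

H = 1.3527, df = 2, p = 0.508459, fail to reject H0.


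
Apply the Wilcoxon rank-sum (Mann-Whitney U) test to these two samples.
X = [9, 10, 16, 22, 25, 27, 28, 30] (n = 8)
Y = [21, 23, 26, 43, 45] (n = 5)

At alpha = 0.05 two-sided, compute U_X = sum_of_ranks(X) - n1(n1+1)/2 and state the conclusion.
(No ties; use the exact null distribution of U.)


Step 1: Combine and sort all 13 observations; assign midranks.
sorted (value, group): (9,X), (10,X), (16,X), (21,Y), (22,X), (23,Y), (25,X), (26,Y), (27,X), (28,X), (30,X), (43,Y), (45,Y)
ranks: 9->1, 10->2, 16->3, 21->4, 22->5, 23->6, 25->7, 26->8, 27->9, 28->10, 30->11, 43->12, 45->13
Step 2: Rank sum for X: R1 = 1 + 2 + 3 + 5 + 7 + 9 + 10 + 11 = 48.
Step 3: U_X = R1 - n1(n1+1)/2 = 48 - 8*9/2 = 48 - 36 = 12.
       U_Y = n1*n2 - U_X = 40 - 12 = 28.
Step 4: No ties, so the exact null distribution of U (based on enumerating the C(13,8) = 1287 equally likely rank assignments) gives the two-sided p-value.
Step 5: p-value = 0.284382; compare to alpha = 0.05. fail to reject H0.

U_X = 12, p = 0.284382, fail to reject H0 at alpha = 0.05.
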